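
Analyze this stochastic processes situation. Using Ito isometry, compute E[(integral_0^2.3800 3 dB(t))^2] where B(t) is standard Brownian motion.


By Ito isometry: E[(int f dB)^2] = int f^2 dt
= 3^2 * 2.3800
= 9 * 2.3800 = 21.4200

21.4200


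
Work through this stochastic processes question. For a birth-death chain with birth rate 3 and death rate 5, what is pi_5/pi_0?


For birth-death process, pi_n/pi_0 = (lambda/mu)^n
= (3/5)^5
= 0.0778

0.0778


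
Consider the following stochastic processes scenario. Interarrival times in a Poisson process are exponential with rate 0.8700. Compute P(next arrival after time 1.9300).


P(X > t) = exp(-lambda * t)
= exp(-0.8700 * 1.9300)
= exp(-1.6791) = 0.1865

0.1865


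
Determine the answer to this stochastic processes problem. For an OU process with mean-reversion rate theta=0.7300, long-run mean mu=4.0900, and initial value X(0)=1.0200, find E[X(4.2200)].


E[X(t)] = mu + (X(0) - mu)*exp(-theta*t)
= 4.0900 + (1.0200 - 4.0900)*exp(-0.7300*4.2200)
= 4.0900 + -3.0700 * 0.0459
= 3.9490

3.9490


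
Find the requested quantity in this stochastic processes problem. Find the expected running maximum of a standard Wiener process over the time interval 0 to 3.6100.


E(max B(s)) = sqrt(2t/pi)
= sqrt(2*3.6100/pi)
= sqrt(2.2982)
= 1.5160

1.5160


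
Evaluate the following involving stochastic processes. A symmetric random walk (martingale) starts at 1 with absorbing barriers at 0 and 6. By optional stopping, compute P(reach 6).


By optional stopping theorem: E(M at tau) = M(0) = 1
P(hit 6)*6 + P(hit 0)*0 = 1
P(hit 6) = (1 - 0)/(6 - 0) = 1/6 = 0.1667

0.1667


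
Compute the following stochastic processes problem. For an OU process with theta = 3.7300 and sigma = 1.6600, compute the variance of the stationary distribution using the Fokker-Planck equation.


Stationary variance = sigma^2 / (2*theta)
= 1.6600^2 / (2*3.7300)
= 2.7556 / 7.4600
= 0.3694

0.3694


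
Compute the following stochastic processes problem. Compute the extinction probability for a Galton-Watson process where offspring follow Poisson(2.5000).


Since mu = 2.5000 > 1, extinction prob q < 1.
Solve s = exp(mu*(s-1)) iteratively.
q = 0.1074

0.1074


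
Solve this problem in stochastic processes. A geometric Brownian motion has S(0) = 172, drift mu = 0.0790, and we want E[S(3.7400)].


E[S(t)] = S(0) * exp(mu * t)
= 172 * exp(0.0790 * 3.7400)
= 172 * 1.3437
= 231.1240

231.1240


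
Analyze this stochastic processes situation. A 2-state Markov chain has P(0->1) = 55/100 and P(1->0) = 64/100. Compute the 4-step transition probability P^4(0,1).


Computing P^4 by matrix multiplication.
P = [[0.4500, 0.5500], [0.6400, 0.3600]]
After raising P to the power 4:
P^4(0,1) = 0.4616

0.4616


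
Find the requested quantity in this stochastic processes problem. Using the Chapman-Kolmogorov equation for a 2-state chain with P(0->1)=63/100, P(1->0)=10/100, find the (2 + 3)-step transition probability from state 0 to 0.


P^5 = P^2 * P^3
Computing via matrix multiplication of the transition matrix.
Entry (0,0) of P^5 = 0.1382

0.1382


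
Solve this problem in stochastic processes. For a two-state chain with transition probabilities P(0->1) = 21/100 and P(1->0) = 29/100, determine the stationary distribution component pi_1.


Stationary distribution: pi_0 = p10/(p01+p10), pi_1 = p01/(p01+p10)
p01 = 0.2100, p10 = 0.2900
pi_1 = 0.4200

0.4200


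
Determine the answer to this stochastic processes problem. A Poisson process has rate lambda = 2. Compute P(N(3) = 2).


P(N(t)=k) = (lambda*t)^k * exp(-lambda*t) / k!
lambda*t = 6
= 6^2 * exp(-6) / 2!
= 36 * 0.0025 / 2
= 0.0446

0.0446


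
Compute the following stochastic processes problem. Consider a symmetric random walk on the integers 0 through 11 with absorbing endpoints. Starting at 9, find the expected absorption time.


For symmetric RW on 0,...,N with absorbing barriers, E(i) = i*(N-i)
E(9) = 9 * 2 = 18

18


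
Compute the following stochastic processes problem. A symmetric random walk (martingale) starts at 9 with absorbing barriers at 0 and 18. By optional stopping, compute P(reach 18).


By optional stopping theorem: E(M at tau) = M(0) = 9
P(hit 18)*18 + P(hit 0)*0 = 9
P(hit 18) = (9 - 0)/(18 - 0) = 1/2 = 0.5000

0.5000


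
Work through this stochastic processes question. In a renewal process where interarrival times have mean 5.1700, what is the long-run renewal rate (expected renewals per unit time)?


Long-run renewal rate = 1/E(X)
= 1/5.1700
= 0.1934

0.1934


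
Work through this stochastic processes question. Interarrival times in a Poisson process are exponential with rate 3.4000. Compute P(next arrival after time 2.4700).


P(X > t) = exp(-lambda * t)
= exp(-3.4000 * 2.4700)
= exp(-8.3980) = 2.2532e-04

2.2532e-04


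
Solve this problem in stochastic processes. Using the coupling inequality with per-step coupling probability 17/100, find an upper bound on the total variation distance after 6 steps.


TV distance bound <= (1-delta)^n
= (1 - 0.1700)^6
= 0.8300^6
= 0.3269

0.3269


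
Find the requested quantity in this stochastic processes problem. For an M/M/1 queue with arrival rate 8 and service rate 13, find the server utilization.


rho = lambda/mu
= 8/13
= 0.6154

0.6154


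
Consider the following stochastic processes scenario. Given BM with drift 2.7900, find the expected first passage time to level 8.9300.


Expected first passage time = a/mu
= 8.9300/2.7900
= 3.2007

3.2007


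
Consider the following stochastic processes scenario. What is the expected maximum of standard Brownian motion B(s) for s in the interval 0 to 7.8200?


E(max B(s)) = sqrt(2t/pi)
= sqrt(2*7.8200/pi)
= sqrt(4.9784)
= 2.2312

2.2312


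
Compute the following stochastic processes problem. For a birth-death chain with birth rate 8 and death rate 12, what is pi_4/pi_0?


For birth-death process, pi_n/pi_0 = (lambda/mu)^n
= (8/12)^4
= 0.1975

0.1975


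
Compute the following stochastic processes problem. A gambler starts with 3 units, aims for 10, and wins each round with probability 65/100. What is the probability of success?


Gambler's ruin formula:
r = q/p = 0.3500/0.6500 = 0.5385
P(win) = (1 - r^i)/(1 - r^N)
= (1 - 0.5385^3)/(1 - 0.5385^10)
= 0.8456

0.8456


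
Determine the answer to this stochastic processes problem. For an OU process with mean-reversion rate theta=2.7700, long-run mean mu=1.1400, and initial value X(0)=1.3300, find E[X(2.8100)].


E[X(t)] = mu + (X(0) - mu)*exp(-theta*t)
= 1.1400 + (1.3300 - 1.1400)*exp(-2.7700*2.8100)
= 1.1400 + 0.1900 * 4.1647e-04
= 1.1401

1.1401


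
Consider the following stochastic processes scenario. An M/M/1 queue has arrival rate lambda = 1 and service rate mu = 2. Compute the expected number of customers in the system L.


rho = 1/2 = 0.5000
L = rho/(1-rho)
= 0.5000/0.5000
= 1.0000

1.0000


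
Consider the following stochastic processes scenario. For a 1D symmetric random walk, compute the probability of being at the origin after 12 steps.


P(S(12) = 0) = C(12,6) / 4^6
= 924 / 4096
= 0.2256

0.2256


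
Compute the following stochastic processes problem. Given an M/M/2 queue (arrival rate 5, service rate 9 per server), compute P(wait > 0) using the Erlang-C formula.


a = lambda/mu = 0.5556
rho = a/c = 0.2778
Erlang-C formula applied:
C(c,a) = 0.1208

0.1208


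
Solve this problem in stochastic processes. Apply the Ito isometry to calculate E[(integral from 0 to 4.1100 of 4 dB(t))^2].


By Ito isometry: E[(int f dB)^2] = int f^2 dt
= 4^2 * 4.1100
= 16 * 4.1100 = 65.7600

65.7600


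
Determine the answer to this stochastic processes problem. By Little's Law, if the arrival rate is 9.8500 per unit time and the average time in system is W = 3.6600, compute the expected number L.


Little's Law: L = lambda * W
= 9.8500 * 3.6600
= 36.0510

36.0510


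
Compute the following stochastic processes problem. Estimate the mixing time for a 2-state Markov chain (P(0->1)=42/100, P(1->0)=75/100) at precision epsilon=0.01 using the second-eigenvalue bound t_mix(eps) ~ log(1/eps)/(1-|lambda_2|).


lambda_2 = |1 - p01 - p10| = |1 - 0.4200 - 0.7500| = 0.1700
t_mix ~ log(1/eps)/(1 - |lambda_2|)
= log(100)/(1 - 0.1700) = 4.6052/0.8300
= 5.5484

5.5484


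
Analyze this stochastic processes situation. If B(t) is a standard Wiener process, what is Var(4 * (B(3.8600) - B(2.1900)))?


Var(alpha*(B(t)-B(s))) = alpha^2 * (t-s)
= 4^2 * (3.8600 - 2.1900)
= 16 * 1.6700
= 26.7200

26.7200


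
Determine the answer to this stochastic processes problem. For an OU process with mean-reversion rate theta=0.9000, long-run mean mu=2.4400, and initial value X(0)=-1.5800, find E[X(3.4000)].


E[X(t)] = mu + (X(0) - mu)*exp(-theta*t)
= 2.4400 + (-1.5800 - 2.4400)*exp(-0.9000*3.4000)
= 2.4400 + -4.0200 * 0.0469
= 2.2515

2.2515


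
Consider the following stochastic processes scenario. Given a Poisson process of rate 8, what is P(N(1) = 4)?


P(N(t)=k) = (lambda*t)^k * exp(-lambda*t) / k!
lambda*t = 8
= 8^4 * exp(-8) / 4!
= 4096 * 3.3546e-04 / 24
= 0.0573

0.0573


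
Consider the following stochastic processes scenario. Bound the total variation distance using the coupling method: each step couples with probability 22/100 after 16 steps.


TV distance bound <= (1-delta)^n
= (1 - 0.2200)^16
= 0.7800^16
= 0.0188

0.0188


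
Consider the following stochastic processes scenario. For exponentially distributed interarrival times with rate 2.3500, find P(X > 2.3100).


P(X > t) = exp(-lambda * t)
= exp(-2.3500 * 2.3100)
= exp(-5.4285) = 0.0044

0.0044


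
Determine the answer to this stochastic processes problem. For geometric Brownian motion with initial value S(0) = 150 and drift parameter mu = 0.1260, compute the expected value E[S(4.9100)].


E[S(t)] = S(0) * exp(mu * t)
= 150 * exp(0.1260 * 4.9100)
= 150 * 1.8564
= 278.4658

278.4658


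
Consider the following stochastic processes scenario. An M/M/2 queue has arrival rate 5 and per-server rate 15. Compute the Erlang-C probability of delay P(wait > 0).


a = lambda/mu = 0.3333
rho = a/c = 0.1667
Erlang-C formula applied:
C(c,a) = 0.0476

0.0476


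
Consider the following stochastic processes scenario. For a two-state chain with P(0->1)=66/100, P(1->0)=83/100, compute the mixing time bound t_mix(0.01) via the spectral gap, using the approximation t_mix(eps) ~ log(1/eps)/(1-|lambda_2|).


lambda_2 = |1 - p01 - p10| = |1 - 0.6600 - 0.8300| = 0.4900
t_mix ~ log(1/eps)/(1 - |lambda_2|)
= log(100)/(1 - 0.4900) = 4.6052/0.5100
= 9.0297

9.0297


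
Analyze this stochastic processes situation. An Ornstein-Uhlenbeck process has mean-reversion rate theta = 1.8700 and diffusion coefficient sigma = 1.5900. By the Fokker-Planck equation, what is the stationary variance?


Stationary variance = sigma^2 / (2*theta)
= 1.5900^2 / (2*1.8700)
= 2.5281 / 3.7400
= 0.6760

0.6760


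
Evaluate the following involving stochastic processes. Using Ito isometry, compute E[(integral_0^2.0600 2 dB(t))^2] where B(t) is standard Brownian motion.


By Ito isometry: E[(int f dB)^2] = int f^2 dt
= 2^2 * 2.0600
= 4 * 2.0600 = 8.2400

8.2400


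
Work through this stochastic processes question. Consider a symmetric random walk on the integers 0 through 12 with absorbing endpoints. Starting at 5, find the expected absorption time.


For symmetric RW on 0,...,N with absorbing barriers, E(i) = i*(N-i)
E(5) = 5 * 7 = 35

35


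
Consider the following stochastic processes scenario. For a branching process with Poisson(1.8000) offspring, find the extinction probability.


Since mu = 1.8000 > 1, extinction prob q < 1.
Solve s = exp(mu*(s-1)) iteratively.
q = 0.2676

0.2676


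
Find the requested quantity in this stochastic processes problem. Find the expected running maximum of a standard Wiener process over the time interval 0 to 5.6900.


E(max B(s)) = sqrt(2t/pi)
= sqrt(2*5.6900/pi)
= sqrt(3.6224)
= 1.9033

1.9033


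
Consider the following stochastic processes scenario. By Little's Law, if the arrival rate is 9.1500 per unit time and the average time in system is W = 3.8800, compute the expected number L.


Little's Law: L = lambda * W
= 9.1500 * 3.8800
= 35.5020

35.5020


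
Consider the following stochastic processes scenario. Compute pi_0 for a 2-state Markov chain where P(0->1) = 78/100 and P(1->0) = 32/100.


Stationary distribution: pi_0 = p10/(p01+p10), pi_1 = p01/(p01+p10)
p01 = 0.7800, p10 = 0.3200
pi_0 = 0.2909

0.2909


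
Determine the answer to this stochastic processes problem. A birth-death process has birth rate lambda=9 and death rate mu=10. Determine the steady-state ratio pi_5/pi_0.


For birth-death process, pi_n/pi_0 = (lambda/mu)^n
= (9/10)^5
= 0.5905

0.5905


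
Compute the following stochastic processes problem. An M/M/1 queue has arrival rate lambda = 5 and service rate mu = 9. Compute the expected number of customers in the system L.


rho = 5/9 = 0.5556
L = rho/(1-rho)
= 0.5556/0.4444
= 1.2500

1.2500


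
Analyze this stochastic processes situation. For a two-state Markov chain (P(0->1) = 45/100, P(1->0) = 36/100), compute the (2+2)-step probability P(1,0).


P^4 = P^2 * P^2
Computing via matrix multiplication of the transition matrix.
Entry (1,0) of P^4 = 0.4439

0.4439


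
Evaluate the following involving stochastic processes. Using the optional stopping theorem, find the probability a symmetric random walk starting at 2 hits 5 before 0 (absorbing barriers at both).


By optional stopping theorem: E(M at tau) = M(0) = 2
P(hit 5)*5 + P(hit 0)*0 = 2
P(hit 5) = (2 - 0)/(5 - 0) = 2/5 = 0.4000

0.4000


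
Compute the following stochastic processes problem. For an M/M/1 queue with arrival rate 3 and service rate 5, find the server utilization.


rho = lambda/mu
= 3/5
= 0.6000

0.6000


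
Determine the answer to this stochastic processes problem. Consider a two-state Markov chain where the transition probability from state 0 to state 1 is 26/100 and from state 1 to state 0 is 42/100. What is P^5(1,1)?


Computing P^5 by matrix multiplication.
P = [[0.7400, 0.2600], [0.4200, 0.5800]]
After raising P to the power 5:
P^5(1,1) = 0.3844

0.3844


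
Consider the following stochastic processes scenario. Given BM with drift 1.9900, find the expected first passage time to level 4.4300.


Expected first passage time = a/mu
= 4.4300/1.9900
= 2.2261

2.2261


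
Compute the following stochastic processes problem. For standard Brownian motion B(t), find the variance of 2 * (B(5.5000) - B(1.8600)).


Var(alpha*(B(t)-B(s))) = alpha^2 * (t-s)
= 2^2 * (5.5000 - 1.8600)
= 4 * 3.6400
= 14.5600

14.5600


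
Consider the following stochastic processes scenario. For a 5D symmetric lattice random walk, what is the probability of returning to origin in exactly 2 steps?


P(return in 2 steps) = P(reverse first step) = 1/(2d)
= 1/10
= 0.1000

0.1000


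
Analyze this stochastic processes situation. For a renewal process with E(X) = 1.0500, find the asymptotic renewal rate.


Long-run renewal rate = 1/E(X)
= 1/1.0500
= 0.9524

0.9524


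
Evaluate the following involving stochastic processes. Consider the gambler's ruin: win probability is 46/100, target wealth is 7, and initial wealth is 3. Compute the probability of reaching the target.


Gambler's ruin formula:
r = q/p = 0.5400/0.4600 = 1.1739
P(win) = (1 - r^i)/(1 - r^N)
= (1 - 1.1739^3)/(1 - 1.1739^7)
= 0.2981

0.2981


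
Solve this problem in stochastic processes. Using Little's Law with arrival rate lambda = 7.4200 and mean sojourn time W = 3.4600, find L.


Little's Law: L = lambda * W
= 7.4200 * 3.4600
= 25.6732

25.6732


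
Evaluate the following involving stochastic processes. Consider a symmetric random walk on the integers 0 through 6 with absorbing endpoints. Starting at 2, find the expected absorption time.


For symmetric RW on 0,...,N with absorbing barriers, E(i) = i*(N-i)
E(2) = 2 * 4 = 8

8


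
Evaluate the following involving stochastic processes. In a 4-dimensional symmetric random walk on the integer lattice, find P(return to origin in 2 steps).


P(return in 2 steps) = P(reverse first step) = 1/(2d)
= 1/8
= 0.1250

0.1250


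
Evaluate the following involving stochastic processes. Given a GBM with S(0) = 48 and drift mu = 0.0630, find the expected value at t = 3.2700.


E[S(t)] = S(0) * exp(mu * t)
= 48 * exp(0.0630 * 3.2700)
= 48 * 1.2288
= 58.9807

58.9807


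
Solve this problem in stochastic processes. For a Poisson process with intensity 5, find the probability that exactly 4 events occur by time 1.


P(N(t)=k) = (lambda*t)^k * exp(-lambda*t) / k!
lambda*t = 5
= 5^4 * exp(-5) / 4!
= 625 * 0.0067 / 24
= 0.1755

0.1755


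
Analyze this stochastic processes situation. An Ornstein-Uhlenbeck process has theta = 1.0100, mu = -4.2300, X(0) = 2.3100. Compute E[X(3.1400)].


E[X(t)] = mu + (X(0) - mu)*exp(-theta*t)
= -4.2300 + (2.3100 - -4.2300)*exp(-1.0100*3.1400)
= -4.2300 + 6.5400 * 0.0419
= -3.9557

-3.9557


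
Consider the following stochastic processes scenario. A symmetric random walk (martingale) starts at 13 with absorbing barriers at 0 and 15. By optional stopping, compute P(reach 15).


By optional stopping theorem: E(M at tau) = M(0) = 13
P(hit 15)*15 + P(hit 0)*0 = 13
P(hit 15) = (13 - 0)/(15 - 0) = 13/15 = 0.8667

0.8667


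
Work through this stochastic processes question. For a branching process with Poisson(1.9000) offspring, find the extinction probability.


Since mu = 1.9000 > 1, extinction prob q < 1.
Solve s = exp(mu*(s-1)) iteratively.
q = 0.2328

0.2328


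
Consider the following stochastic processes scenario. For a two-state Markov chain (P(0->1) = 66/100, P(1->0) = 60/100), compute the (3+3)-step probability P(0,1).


P^6 = P^3 * P^3
Computing via matrix multiplication of the transition matrix.
Entry (0,1) of P^6 = 0.5236

0.5236


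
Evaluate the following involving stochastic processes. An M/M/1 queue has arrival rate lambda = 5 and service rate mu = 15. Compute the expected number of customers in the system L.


rho = 5/15 = 0.3333
L = rho/(1-rho)
= 0.3333/0.6667
= 0.5000

0.5000


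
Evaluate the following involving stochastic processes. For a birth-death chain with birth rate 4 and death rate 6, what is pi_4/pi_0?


For birth-death process, pi_n/pi_0 = (lambda/mu)^n
= (4/6)^4
= 0.1975

0.1975


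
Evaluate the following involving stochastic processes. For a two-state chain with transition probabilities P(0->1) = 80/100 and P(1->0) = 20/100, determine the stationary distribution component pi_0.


Stationary distribution: pi_0 = p10/(p01+p10), pi_1 = p01/(p01+p10)
p01 = 0.8000, p10 = 0.2000
pi_0 = 0.2000

0.2000


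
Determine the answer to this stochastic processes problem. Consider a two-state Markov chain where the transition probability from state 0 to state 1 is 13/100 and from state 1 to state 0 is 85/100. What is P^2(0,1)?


Computing P^2 by matrix multiplication.
P = [[0.8700, 0.1300], [0.8500, 0.1500]]
After raising P to the power 2:
P^2(0,1) = 0.1326

0.1326


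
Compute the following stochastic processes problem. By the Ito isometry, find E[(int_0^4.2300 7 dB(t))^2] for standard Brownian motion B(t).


By Ito isometry: E[(int f dB)^2] = int f^2 dt
= 7^2 * 4.2300
= 49 * 4.2300 = 207.2700

207.2700


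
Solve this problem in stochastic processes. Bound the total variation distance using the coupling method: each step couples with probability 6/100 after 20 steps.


TV distance bound <= (1-delta)^n
= (1 - 0.0600)^20
= 0.9400^20
= 0.2901

0.2901


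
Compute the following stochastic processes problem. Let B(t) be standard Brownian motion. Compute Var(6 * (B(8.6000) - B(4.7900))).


Var(alpha*(B(t)-B(s))) = alpha^2 * (t-s)
= 6^2 * (8.6000 - 4.7900)
= 36 * 3.8100
= 137.1600

137.1600


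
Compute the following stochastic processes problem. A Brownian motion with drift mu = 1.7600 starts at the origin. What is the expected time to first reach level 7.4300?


Expected first passage time = a/mu
= 7.4300/1.7600
= 4.2216

4.2216


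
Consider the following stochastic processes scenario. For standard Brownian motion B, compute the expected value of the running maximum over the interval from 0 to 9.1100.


E(max B(s)) = sqrt(2t/pi)
= sqrt(2*9.1100/pi)
= sqrt(5.7996)
= 2.4082

2.4082


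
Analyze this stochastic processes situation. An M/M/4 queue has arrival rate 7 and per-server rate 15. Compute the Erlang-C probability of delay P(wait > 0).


a = lambda/mu = 0.4667
rho = a/c = 0.1167
Erlang-C formula applied:
C(c,a) = 0.0014

0.0014


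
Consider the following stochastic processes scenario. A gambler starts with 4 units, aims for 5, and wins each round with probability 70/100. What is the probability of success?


Gambler's ruin formula:
r = q/p = 0.3000/0.7000 = 0.4286
P(win) = (1 - r^i)/(1 - r^N)
= (1 - 0.4286^4)/(1 - 0.4286^5)
= 0.9804

0.9804


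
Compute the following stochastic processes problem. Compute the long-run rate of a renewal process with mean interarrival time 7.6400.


Long-run renewal rate = 1/E(X)
= 1/7.6400
= 0.1309

0.1309


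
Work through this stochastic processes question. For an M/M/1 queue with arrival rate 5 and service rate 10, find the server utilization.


rho = lambda/mu
= 5/10
= 0.5000

0.5000


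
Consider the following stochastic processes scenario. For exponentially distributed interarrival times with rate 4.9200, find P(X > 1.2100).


P(X > t) = exp(-lambda * t)
= exp(-4.9200 * 1.2100)
= exp(-5.9532) = 0.0026

0.0026


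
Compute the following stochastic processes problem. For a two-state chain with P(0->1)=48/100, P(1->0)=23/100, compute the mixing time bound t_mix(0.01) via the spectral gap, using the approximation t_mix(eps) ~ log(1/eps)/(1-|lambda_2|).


lambda_2 = |1 - p01 - p10| = |1 - 0.4800 - 0.2300| = 0.2900
t_mix ~ log(1/eps)/(1 - |lambda_2|)
= log(100)/(1 - 0.2900) = 4.6052/0.7100
= 6.4862

6.4862


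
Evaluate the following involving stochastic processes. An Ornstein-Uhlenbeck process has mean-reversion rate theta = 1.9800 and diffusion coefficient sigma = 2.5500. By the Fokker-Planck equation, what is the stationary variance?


Stationary variance = sigma^2 / (2*theta)
= 2.5500^2 / (2*1.9800)
= 6.5025 / 3.9600
= 1.6420

1.6420


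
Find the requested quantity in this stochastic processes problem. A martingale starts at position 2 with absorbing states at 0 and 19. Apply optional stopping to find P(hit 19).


By optional stopping theorem: E(M at tau) = M(0) = 2
P(hit 19)*19 + P(hit 0)*0 = 2
P(hit 19) = (2 - 0)/(19 - 0) = 2/19 = 0.1053

0.1053


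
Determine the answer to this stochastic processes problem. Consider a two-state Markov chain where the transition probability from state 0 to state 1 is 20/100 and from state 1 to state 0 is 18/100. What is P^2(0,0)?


Computing P^2 by matrix multiplication.
P = [[0.8000, 0.2000], [0.1800, 0.8200]]
After raising P to the power 2:
P^2(0,0) = 0.6760

0.6760


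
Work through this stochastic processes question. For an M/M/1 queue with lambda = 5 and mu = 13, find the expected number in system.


rho = 5/13 = 0.3846
L = rho/(1-rho)
= 0.3846/0.6154
= 0.6250

0.6250


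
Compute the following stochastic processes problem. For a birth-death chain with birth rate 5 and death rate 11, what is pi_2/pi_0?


For birth-death process, pi_n/pi_0 = (lambda/mu)^n
= (5/11)^2
= 0.2066

0.2066


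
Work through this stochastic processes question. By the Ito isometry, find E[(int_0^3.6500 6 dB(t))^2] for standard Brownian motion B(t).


By Ito isometry: E[(int f dB)^2] = int f^2 dt
= 6^2 * 3.6500
= 36 * 3.6500 = 131.4000

131.4000


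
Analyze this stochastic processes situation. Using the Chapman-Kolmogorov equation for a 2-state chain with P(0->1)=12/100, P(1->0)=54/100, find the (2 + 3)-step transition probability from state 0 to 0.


P^5 = P^2 * P^3
Computing via matrix multiplication of the transition matrix.
Entry (0,0) of P^5 = 0.8190

0.8190


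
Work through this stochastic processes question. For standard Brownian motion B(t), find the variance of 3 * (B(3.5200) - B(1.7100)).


Var(alpha*(B(t)-B(s))) = alpha^2 * (t-s)
= 3^2 * (3.5200 - 1.7100)
= 9 * 1.8100
= 16.2900

16.2900


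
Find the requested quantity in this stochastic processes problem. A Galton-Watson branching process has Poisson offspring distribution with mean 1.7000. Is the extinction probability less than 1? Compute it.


Since mu = 1.7000 > 1, extinction prob q < 1.
Solve s = exp(mu*(s-1)) iteratively.
q = 0.3088

0.3088


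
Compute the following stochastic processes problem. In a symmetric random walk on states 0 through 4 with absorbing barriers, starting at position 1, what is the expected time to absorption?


For symmetric RW on 0,...,N with absorbing barriers, E(i) = i*(N-i)
E(1) = 1 * 3 = 3

3


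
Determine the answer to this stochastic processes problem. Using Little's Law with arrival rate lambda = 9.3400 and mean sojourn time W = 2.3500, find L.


Little's Law: L = lambda * W
= 9.3400 * 2.3500
= 21.9490

21.9490


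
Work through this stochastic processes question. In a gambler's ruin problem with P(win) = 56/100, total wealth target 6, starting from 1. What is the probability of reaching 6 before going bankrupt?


Gambler's ruin formula:
r = q/p = 0.4400/0.5600 = 0.7857
P(win) = (1 - r^i)/(1 - r^N)
= (1 - 0.7857^1)/(1 - 0.7857^6)
= 0.2802

0.2802


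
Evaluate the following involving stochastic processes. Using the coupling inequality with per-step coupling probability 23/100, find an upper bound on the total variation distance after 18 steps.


TV distance bound <= (1-delta)^n
= (1 - 0.2300)^18
= 0.7700^18
= 0.0091

0.0091


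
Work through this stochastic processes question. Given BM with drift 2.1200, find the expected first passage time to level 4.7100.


Expected first passage time = a/mu
= 4.7100/2.1200
= 2.2217

2.2217


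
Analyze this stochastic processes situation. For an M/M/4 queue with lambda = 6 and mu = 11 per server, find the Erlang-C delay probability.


a = lambda/mu = 0.5455
rho = a/c = 0.1364
Erlang-C formula applied:
C(c,a) = 0.0025

0.0025


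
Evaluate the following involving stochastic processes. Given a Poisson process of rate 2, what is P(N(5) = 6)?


P(N(t)=k) = (lambda*t)^k * exp(-lambda*t) / k!
lambda*t = 10
= 10^6 * exp(-10) / 6!
= 1000000 * 4.5400e-05 / 720
= 0.0631

0.0631


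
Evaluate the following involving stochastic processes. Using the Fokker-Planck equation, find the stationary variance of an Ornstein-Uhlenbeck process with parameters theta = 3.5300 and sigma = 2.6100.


Stationary variance = sigma^2 / (2*theta)
= 2.6100^2 / (2*3.5300)
= 6.8121 / 7.0600
= 0.9649

0.9649


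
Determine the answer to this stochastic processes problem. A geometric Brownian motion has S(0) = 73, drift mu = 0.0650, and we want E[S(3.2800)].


E[S(t)] = S(0) * exp(mu * t)
= 73 * exp(0.0650 * 3.2800)
= 73 * 1.2376
= 90.3471

90.3471


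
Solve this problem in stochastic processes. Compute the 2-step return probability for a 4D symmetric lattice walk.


P(return in 2 steps) = P(reverse first step) = 1/(2d)
= 1/8
= 0.1250

0.1250


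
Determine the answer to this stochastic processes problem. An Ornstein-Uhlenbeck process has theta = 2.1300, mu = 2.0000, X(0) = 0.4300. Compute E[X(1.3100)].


E[X(t)] = mu + (X(0) - mu)*exp(-theta*t)
= 2.0000 + (0.4300 - 2.0000)*exp(-2.1300*1.3100)
= 2.0000 + -1.5700 * 0.0614
= 1.9036

1.9036


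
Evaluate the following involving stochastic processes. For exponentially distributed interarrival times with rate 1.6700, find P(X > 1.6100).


P(X > t) = exp(-lambda * t)
= exp(-1.6700 * 1.6100)
= exp(-2.6887) = 0.0680

0.0680


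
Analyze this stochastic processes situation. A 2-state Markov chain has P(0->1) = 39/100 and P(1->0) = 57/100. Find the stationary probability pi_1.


Stationary distribution: pi_0 = p10/(p01+p10), pi_1 = p01/(p01+p10)
p01 = 0.3900, p10 = 0.5700
pi_1 = 0.4063

0.4063


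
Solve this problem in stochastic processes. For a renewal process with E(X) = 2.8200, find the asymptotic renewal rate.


Long-run renewal rate = 1/E(X)
= 1/2.8200
= 0.3546

0.3546


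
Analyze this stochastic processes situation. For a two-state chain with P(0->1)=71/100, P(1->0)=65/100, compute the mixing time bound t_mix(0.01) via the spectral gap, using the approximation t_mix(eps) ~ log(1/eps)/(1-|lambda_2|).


lambda_2 = |1 - p01 - p10| = |1 - 0.7100 - 0.6500| = 0.3600
t_mix ~ log(1/eps)/(1 - |lambda_2|)
= log(100)/(1 - 0.3600) = 4.6052/0.6400
= 7.1956

7.1956


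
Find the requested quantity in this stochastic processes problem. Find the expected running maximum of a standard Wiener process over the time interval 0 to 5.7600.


E(max B(s)) = sqrt(2t/pi)
= sqrt(2*5.7600/pi)
= sqrt(3.6669)
= 1.9149

1.9149


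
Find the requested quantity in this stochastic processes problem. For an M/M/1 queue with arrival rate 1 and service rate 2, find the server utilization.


rho = lambda/mu
= 1/2
= 0.5000

0.5000


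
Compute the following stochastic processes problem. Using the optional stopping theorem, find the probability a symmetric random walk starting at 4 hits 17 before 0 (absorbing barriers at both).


By optional stopping theorem: E(M at tau) = M(0) = 4
P(hit 17)*17 + P(hit 0)*0 = 4
P(hit 17) = (4 - 0)/(17 - 0) = 4/17 = 0.2353

0.2353


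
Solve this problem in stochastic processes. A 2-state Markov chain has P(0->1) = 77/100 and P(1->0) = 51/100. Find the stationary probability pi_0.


Stationary distribution: pi_0 = p10/(p01+p10), pi_1 = p01/(p01+p10)
p01 = 0.7700, p10 = 0.5100
pi_0 = 0.3984

0.3984


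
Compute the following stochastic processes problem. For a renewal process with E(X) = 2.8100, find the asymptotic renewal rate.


Long-run renewal rate = 1/E(X)
= 1/2.8100
= 0.3559

0.3559


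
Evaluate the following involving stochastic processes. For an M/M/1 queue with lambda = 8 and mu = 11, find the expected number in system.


rho = 8/11 = 0.7273
L = rho/(1-rho)
= 0.7273/0.2727
= 2.6667

2.6667


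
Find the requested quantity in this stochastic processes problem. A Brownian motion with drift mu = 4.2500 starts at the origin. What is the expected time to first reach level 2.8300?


Expected first passage time = a/mu
= 2.8300/4.2500
= 0.6659

0.6659


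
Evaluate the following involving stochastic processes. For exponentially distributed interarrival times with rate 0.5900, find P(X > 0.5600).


P(X > t) = exp(-lambda * t)
= exp(-0.5900 * 0.5600)
= exp(-0.3304) = 0.7186

0.7186


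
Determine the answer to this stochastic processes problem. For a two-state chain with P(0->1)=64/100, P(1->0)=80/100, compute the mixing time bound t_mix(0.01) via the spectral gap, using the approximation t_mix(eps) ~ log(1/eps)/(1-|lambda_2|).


lambda_2 = |1 - p01 - p10| = |1 - 0.6400 - 0.8000| = 0.4400
t_mix ~ log(1/eps)/(1 - |lambda_2|)
= log(100)/(1 - 0.4400) = 4.6052/0.5600
= 8.2235

8.2235


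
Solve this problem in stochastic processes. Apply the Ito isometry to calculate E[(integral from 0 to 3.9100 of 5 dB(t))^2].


By Ito isometry: E[(int f dB)^2] = int f^2 dt
= 5^2 * 3.9100
= 25 * 3.9100 = 97.7500

97.7500


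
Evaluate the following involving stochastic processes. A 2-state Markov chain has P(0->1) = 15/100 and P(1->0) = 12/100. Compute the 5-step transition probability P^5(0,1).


Computing P^5 by matrix multiplication.
P = [[0.8500, 0.1500], [0.1200, 0.8800]]
After raising P to the power 5:
P^5(0,1) = 0.4404

0.4404


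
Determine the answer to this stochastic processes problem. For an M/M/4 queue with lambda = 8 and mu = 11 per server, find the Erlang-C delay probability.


a = lambda/mu = 0.7273
rho = a/c = 0.1818
Erlang-C formula applied:
C(c,a) = 0.0069

0.0069


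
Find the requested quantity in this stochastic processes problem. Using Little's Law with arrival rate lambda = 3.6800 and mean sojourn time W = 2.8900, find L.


Little's Law: L = lambda * W
= 3.6800 * 2.8900
= 10.6352

10.6352


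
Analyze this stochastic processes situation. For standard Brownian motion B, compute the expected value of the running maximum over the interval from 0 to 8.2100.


E(max B(s)) = sqrt(2t/pi)
= sqrt(2*8.2100/pi)
= sqrt(5.2266)
= 2.2862

2.2862


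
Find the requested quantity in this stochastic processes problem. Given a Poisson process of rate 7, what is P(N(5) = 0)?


P(N(t)=k) = (lambda*t)^k * exp(-lambda*t) / k!
lambda*t = 35
= 35^0 * exp(-35) / 0!
= 1 * 6.3051e-16 / 1
= 6.3051e-16

6.3051e-16


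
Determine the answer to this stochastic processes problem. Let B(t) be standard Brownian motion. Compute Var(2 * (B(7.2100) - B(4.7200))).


Var(alpha*(B(t)-B(s))) = alpha^2 * (t-s)
= 2^2 * (7.2100 - 4.7200)
= 4 * 2.4900
= 9.9600

9.9600


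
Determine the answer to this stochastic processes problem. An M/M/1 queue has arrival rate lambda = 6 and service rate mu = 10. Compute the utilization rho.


rho = lambda/mu
= 6/10
= 0.6000

0.6000


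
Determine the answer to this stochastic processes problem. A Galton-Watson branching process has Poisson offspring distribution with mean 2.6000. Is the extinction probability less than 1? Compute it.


Since mu = 2.6000 > 1, extinction prob q < 1.
Solve s = exp(mu*(s-1)) iteratively.
q = 0.0951

0.0951


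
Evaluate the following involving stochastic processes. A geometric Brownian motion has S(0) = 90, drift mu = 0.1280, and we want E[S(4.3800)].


E[S(t)] = S(0) * exp(mu * t)
= 90 * exp(0.1280 * 4.3800)
= 90 * 1.7518
= 157.6614

157.6614


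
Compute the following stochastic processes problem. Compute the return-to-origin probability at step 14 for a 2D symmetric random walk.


P = C(14,7)^2 / 4^14
= 3432^2 / 268435456
= 11778624 / 268435456
= 0.0439

0.0439


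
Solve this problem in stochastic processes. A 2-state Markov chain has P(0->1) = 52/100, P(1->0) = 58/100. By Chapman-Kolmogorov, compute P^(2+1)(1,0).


P^3 = P^2 * P^1
Computing via matrix multiplication of the transition matrix.
Entry (1,0) of P^3 = 0.5278

0.5278


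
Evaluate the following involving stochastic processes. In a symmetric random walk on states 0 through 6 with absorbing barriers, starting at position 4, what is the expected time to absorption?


For symmetric RW on 0,...,N with absorbing barriers, E(i) = i*(N-i)
E(4) = 4 * 2 = 8

8


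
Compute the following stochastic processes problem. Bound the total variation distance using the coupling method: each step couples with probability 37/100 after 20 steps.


TV distance bound <= (1-delta)^n
= (1 - 0.3700)^20
= 0.6300^20
= 9.7009e-05

9.7009e-05


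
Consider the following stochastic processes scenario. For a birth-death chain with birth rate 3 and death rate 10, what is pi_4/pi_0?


For birth-death process, pi_n/pi_0 = (lambda/mu)^n
= (3/10)^4
= 0.0081

0.0081


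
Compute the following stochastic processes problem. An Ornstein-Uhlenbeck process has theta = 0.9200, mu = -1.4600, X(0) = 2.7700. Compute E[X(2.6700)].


E[X(t)] = mu + (X(0) - mu)*exp(-theta*t)
= -1.4600 + (2.7700 - -1.4600)*exp(-0.9200*2.6700)
= -1.4600 + 4.2300 * 0.0857
= -1.0973

-1.0973


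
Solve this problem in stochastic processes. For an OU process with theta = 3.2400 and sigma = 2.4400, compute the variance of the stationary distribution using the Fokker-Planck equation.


Stationary variance = sigma^2 / (2*theta)
= 2.4400^2 / (2*3.2400)
= 5.9536 / 6.4800
= 0.9188

0.9188


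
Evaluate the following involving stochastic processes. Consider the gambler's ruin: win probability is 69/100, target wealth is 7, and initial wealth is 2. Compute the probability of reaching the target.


Gambler's ruin formula:
r = q/p = 0.3100/0.6900 = 0.4493
P(win) = (1 - r^i)/(1 - r^N)
= (1 - 0.4493^2)/(1 - 0.4493^7)
= 0.8011

0.8011


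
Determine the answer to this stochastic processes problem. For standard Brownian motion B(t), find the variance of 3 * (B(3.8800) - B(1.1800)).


Var(alpha*(B(t)-B(s))) = alpha^2 * (t-s)
= 3^2 * (3.8800 - 1.1800)
= 9 * 2.7000
= 24.3000

24.3000


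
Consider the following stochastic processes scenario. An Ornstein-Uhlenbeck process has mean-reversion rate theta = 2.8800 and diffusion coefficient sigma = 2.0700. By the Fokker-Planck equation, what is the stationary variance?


Stationary variance = sigma^2 / (2*theta)
= 2.0700^2 / (2*2.8800)
= 4.2849 / 5.7600
= 0.7439

0.7439


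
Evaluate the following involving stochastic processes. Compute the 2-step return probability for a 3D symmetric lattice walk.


P(return in 2 steps) = P(reverse first step) = 1/(2d)
= 1/6
= 0.1667

0.1667


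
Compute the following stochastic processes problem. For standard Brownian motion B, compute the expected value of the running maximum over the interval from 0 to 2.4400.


E(max B(s)) = sqrt(2t/pi)
= sqrt(2*2.4400/pi)
= sqrt(1.5534)
= 1.2463

1.2463


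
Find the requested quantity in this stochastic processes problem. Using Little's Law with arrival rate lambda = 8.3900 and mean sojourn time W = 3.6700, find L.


Little's Law: L = lambda * W
= 8.3900 * 3.6700
= 30.7913

30.7913


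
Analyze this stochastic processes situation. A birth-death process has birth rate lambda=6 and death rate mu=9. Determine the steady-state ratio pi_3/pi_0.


For birth-death process, pi_n/pi_0 = (lambda/mu)^n
= (6/9)^3
= 0.2963

0.2963


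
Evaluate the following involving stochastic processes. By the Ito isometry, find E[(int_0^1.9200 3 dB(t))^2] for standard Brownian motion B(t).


By Ito isometry: E[(int f dB)^2] = int f^2 dt
= 3^2 * 1.9200
= 9 * 1.9200 = 17.2800

17.2800


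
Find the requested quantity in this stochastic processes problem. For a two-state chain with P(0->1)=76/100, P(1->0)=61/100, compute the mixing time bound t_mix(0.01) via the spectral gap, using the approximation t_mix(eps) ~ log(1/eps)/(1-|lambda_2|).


lambda_2 = |1 - p01 - p10| = |1 - 0.7600 - 0.6100| = 0.3700
t_mix ~ log(1/eps)/(1 - |lambda_2|)
= log(100)/(1 - 0.3700) = 4.6052/0.6300
= 7.3098

7.3098


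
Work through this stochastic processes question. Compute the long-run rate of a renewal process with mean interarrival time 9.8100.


Long-run renewal rate = 1/E(X)
= 1/9.8100
= 0.1019

0.1019


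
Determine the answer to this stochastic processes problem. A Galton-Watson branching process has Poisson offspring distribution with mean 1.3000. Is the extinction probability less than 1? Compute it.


Since mu = 1.3000 > 1, extinction prob q < 1.
Solve s = exp(mu*(s-1)) iteratively.
q = 0.5770

0.5770


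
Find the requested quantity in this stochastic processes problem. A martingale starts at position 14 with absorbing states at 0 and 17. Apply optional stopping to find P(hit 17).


By optional stopping theorem: E(M at tau) = M(0) = 14
P(hit 17)*17 + P(hit 0)*0 = 14
P(hit 17) = (14 - 0)/(17 - 0) = 14/17 = 0.8235

0.8235


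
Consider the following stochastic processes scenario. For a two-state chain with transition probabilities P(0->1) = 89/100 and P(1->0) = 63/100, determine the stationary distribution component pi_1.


Stationary distribution: pi_0 = p10/(p01+p10), pi_1 = p01/(p01+p10)
p01 = 0.8900, p10 = 0.6300
pi_1 = 0.5855

0.5855


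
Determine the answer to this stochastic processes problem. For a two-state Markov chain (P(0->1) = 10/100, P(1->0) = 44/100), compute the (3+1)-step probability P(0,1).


P^4 = P^3 * P^1
Computing via matrix multiplication of the transition matrix.
Entry (0,1) of P^4 = 0.1769

0.1769


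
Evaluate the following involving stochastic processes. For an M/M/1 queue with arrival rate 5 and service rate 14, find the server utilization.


rho = lambda/mu
= 5/14
= 0.3571

0.3571
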